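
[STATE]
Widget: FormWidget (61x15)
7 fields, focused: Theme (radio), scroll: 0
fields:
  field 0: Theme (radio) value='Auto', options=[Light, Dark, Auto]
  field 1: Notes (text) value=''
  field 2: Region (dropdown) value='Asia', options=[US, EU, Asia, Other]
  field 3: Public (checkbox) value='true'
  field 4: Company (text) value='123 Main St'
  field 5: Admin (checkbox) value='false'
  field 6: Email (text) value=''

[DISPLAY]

> Theme:      ( ) Light  ( ) Dark  (●) Auto                  
  Notes:      [                                             ]
  Region:     [Asia                                        ▼]
  Public:     [x]                                            
  Company:    [123 Main St                                  ]
  Admin:      [ ]                                            
  Email:      [                                             ]
                                                             
                                                             
                                                             
                                                             
                                                             
                                                             
                                                             
                                                             


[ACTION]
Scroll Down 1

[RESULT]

  Notes:      [                                             ]
  Region:     [Asia                                        ▼]
  Public:     [x]                                            
  Company:    [123 Main St                                  ]
  Admin:      [ ]                                            
  Email:      [                                             ]
                                                             
                                                             
                                                             
                                                             
                                                             
                                                             
                                                             
                                                             
                                                             


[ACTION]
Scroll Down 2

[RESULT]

  Public:     [x]                                            
  Company:    [123 Main St                                  ]
  Admin:      [ ]                                            
  Email:      [                                             ]
                                                             
                                                             
                                                             
                                                             
                                                             
                                                             
                                                             
                                                             
                                                             
                                                             
                                                             


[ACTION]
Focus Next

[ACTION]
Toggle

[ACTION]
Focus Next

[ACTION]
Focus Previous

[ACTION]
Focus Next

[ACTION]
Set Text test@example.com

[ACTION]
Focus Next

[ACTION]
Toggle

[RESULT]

> Public:     [ ]                                            
  Company:    [123 Main St                                  ]
  Admin:      [ ]                                            
  Email:      [                                             ]
                                                             
                                                             
                                                             
                                                             
                                                             
                                                             
                                                             
                                                             
                                                             
                                                             
                                                             


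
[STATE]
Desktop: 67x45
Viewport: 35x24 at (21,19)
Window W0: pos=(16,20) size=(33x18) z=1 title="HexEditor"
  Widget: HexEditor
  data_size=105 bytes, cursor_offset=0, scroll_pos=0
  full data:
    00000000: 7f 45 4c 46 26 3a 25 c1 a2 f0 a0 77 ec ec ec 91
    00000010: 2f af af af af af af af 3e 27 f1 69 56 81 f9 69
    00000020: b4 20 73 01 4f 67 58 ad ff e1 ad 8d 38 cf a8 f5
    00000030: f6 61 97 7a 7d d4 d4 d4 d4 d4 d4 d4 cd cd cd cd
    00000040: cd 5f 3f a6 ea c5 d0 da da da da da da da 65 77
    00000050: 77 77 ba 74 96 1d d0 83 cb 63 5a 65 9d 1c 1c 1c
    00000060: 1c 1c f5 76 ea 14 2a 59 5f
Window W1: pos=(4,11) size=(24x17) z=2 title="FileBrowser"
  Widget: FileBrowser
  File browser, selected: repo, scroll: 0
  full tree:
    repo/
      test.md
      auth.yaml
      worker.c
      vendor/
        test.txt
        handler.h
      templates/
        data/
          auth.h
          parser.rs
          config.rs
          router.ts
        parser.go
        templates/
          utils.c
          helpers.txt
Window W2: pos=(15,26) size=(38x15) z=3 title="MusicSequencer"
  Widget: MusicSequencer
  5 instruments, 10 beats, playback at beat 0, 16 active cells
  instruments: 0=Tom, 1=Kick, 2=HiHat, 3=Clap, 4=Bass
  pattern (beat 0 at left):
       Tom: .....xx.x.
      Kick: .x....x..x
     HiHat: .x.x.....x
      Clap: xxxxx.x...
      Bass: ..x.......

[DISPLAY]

s/    ┃                            
      ┃━━━━━━━━━━━━━━━━━━━━┓       
      ┃                    ┃       
      ┃────────────────────┨       
      ┃F 45 4c 46 26 3a 25 ┃       
      ┃f af af af af af af ┃       
      ┃4 20 73 01 4f 67 58 ┃       
━━━━━━━━━━━━━━━━━━━━━━━━━━━━━━━┓   
cSequencer                     ┃   
───────────────────────────────┨   
 ▼123456789                    ┃   
m·····██·█·                    ┃   
k·█····█··█                    ┃   
t·█·█·····█                    ┃   
p█████·█···                    ┃   
s··█·······                    ┃   
                               ┃   
                               ┃   
                               ┃   
                               ┃   
                               ┃   
━━━━━━━━━━━━━━━━━━━━━━━━━━━━━━━┛   
                                   
                                   


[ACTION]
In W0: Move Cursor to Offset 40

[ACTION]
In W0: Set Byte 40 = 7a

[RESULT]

s/    ┃                            
      ┃━━━━━━━━━━━━━━━━━━━━┓       
      ┃                    ┃       
      ┃────────────────────┨       
      ┃f 45 4c 46 26 3a 25 ┃       
      ┃f af af af af af af ┃       
      ┃4 20 73 01 4f 67 58 ┃       
━━━━━━━━━━━━━━━━━━━━━━━━━━━━━━━┓   
cSequencer                     ┃   
───────────────────────────────┨   
 ▼123456789                    ┃   
m·····██·█·                    ┃   
k·█····█··█                    ┃   
t·█·█·····█                    ┃   
p█████·█···                    ┃   
s··█·······                    ┃   
                               ┃   
                               ┃   
                               ┃   
                               ┃   
                               ┃   
━━━━━━━━━━━━━━━━━━━━━━━━━━━━━━━┛   
                                   
                                   


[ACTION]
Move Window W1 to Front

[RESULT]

s/    ┃                            
      ┃━━━━━━━━━━━━━━━━━━━━┓       
      ┃                    ┃       
      ┃────────────────────┨       
      ┃f 45 4c 46 26 3a 25 ┃       
      ┃f af af af af af af ┃       
      ┃4 20 73 01 4f 67 58 ┃       
      ┃━━━━━━━━━━━━━━━━━━━━━━━━┓   
━━━━━━┛cer                     ┃   
───────────────────────────────┨   
 ▼123456789                    ┃   
m·····██·█·                    ┃   
k·█····█··█                    ┃   
t·█·█·····█                    ┃   
p█████·█···                    ┃   
s··█·······                    ┃   
                               ┃   
                               ┃   
                               ┃   
                               ┃   
                               ┃   
━━━━━━━━━━━━━━━━━━━━━━━━━━━━━━━┛   
                                   
                                   


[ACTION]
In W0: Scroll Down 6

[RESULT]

s/    ┃                            
      ┃━━━━━━━━━━━━━━━━━━━━┓       
      ┃                    ┃       
      ┃────────────────────┨       
      ┃c 1c f5 76 ea 14 2a ┃       
      ┃                    ┃       
      ┃                    ┃       
      ┃━━━━━━━━━━━━━━━━━━━━━━━━┓   
━━━━━━┛cer                     ┃   
───────────────────────────────┨   
 ▼123456789                    ┃   
m·····██·█·                    ┃   
k·█····█··█                    ┃   
t·█·█·····█                    ┃   
p█████·█···                    ┃   
s··█·······                    ┃   
                               ┃   
                               ┃   
                               ┃   
                               ┃   
                               ┃   
━━━━━━━━━━━━━━━━━━━━━━━━━━━━━━━┛   
                                   
                                   


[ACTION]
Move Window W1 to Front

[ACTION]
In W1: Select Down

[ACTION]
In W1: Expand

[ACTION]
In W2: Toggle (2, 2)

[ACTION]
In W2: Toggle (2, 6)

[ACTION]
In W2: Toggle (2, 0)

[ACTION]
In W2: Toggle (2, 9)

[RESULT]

s/    ┃                            
      ┃━━━━━━━━━━━━━━━━━━━━┓       
      ┃                    ┃       
      ┃────────────────────┨       
      ┃c 1c f5 76 ea 14 2a ┃       
      ┃                    ┃       
      ┃                    ┃       
      ┃━━━━━━━━━━━━━━━━━━━━━━━━┓   
━━━━━━┛cer                     ┃   
───────────────────────────────┨   
 ▼123456789                    ┃   
m·····██·█·                    ┃   
k·█····█··█                    ┃   
t████··█···                    ┃   
p█████·█···                    ┃   
s··█·······                    ┃   
                               ┃   
                               ┃   
                               ┃   
                               ┃   
                               ┃   
━━━━━━━━━━━━━━━━━━━━━━━━━━━━━━━┛   
                                   
                                   


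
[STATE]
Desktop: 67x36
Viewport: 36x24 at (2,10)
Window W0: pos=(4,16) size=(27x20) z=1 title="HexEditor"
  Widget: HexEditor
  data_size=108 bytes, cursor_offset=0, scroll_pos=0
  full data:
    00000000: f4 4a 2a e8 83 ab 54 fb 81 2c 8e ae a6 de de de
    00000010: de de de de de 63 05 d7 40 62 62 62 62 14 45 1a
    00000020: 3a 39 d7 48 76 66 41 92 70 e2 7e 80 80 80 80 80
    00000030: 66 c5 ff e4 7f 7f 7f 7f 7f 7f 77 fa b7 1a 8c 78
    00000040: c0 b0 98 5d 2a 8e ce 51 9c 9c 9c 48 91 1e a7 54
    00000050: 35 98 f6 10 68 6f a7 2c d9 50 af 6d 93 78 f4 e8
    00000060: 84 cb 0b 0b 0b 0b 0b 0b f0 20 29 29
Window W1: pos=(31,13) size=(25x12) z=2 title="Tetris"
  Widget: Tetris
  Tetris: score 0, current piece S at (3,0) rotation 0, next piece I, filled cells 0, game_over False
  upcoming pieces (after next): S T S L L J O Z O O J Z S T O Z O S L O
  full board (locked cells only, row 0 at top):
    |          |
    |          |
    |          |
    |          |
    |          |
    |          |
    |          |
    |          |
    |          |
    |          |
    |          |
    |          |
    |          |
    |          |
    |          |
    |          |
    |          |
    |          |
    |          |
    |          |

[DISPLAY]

                                    
                                    
                                    
                             ┏━━━━━━
                             ┃ Tetri
                             ┠──────
  ┏━━━━━━━━━━━━━━━━━━━━━━━━━┓┃      
  ┃ HexEditor               ┃┃      
  ┠─────────────────────────┨┃      
  ┃00000000  F4 4a 2a e8 83 ┃┃      
  ┃00000010  de de de de de ┃┃      
  ┃00000020  3a 39 d7 48 76 ┃┃      
  ┃00000030  66 c5 ff e4 7f ┃┃      
  ┃00000040  c0 b0 98 5d 2a ┃┃      
  ┃00000050  35 98 f6 10 68 ┃┗━━━━━━
  ┃00000060  84 cb 0b 0b 0b ┃       
  ┃                         ┃       
  ┃                         ┃       
  ┃                         ┃       
  ┃                         ┃       
  ┃                         ┃       
  ┃                         ┃       
  ┃                         ┃       
  ┃                         ┃       


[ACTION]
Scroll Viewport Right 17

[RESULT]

                                    
                                    
                                    
            ┏━━━━━━━━━━━━━━━━━━━━━━━
            ┃ Tetris                
            ┠───────────────────────
━━━━━━━━━━━┓┃          │Next:       
           ┃┃          │████        
───────────┨┃          │            
a 2a e8 83 ┃┃          │            
e de de de ┃┃          │            
9 d7 48 76 ┃┃          │            
5 ff e4 7f ┃┃          │Score:      
0 98 5d 2a ┃┃          │0           
8 f6 10 68 ┃┗━━━━━━━━━━━━━━━━━━━━━━━
b 0b 0b 0b ┃                        
           ┃                        
           ┃                        
           ┃                        
           ┃                        
           ┃                        
           ┃                        
           ┃                        
           ┃                        


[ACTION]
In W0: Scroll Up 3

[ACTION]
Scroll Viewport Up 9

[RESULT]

                                    
                                    
                                    
                                    
                                    
                                    
                                    
                                    
                                    
                                    
                                    
                                    
            ┏━━━━━━━━━━━━━━━━━━━━━━━
            ┃ Tetris                
            ┠───────────────────────
━━━━━━━━━━━┓┃          │Next:       
           ┃┃          │████        
───────────┨┃          │            
a 2a e8 83 ┃┃          │            
e de de de ┃┃          │            
9 d7 48 76 ┃┃          │            
5 ff e4 7f ┃┃          │Score:      
0 98 5d 2a ┃┃          │0           
8 f6 10 68 ┃┗━━━━━━━━━━━━━━━━━━━━━━━


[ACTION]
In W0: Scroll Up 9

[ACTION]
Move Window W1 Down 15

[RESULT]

                                    
                                    
                                    
                                    
                                    
                                    
                                    
                                    
                                    
                                    
                                    
                                    
                                    
                                    
                                    
━━━━━━━━━━━┓                        
           ┃                        
───────────┨                        
a 2a e8 83 ┃                        
e de de de ┃                        
9 d7 48 76 ┃                        
5 ff e4 7f ┃                        
0 98 5d 2a ┃                        
8 f6 10 68 ┃┏━━━━━━━━━━━━━━━━━━━━━━━


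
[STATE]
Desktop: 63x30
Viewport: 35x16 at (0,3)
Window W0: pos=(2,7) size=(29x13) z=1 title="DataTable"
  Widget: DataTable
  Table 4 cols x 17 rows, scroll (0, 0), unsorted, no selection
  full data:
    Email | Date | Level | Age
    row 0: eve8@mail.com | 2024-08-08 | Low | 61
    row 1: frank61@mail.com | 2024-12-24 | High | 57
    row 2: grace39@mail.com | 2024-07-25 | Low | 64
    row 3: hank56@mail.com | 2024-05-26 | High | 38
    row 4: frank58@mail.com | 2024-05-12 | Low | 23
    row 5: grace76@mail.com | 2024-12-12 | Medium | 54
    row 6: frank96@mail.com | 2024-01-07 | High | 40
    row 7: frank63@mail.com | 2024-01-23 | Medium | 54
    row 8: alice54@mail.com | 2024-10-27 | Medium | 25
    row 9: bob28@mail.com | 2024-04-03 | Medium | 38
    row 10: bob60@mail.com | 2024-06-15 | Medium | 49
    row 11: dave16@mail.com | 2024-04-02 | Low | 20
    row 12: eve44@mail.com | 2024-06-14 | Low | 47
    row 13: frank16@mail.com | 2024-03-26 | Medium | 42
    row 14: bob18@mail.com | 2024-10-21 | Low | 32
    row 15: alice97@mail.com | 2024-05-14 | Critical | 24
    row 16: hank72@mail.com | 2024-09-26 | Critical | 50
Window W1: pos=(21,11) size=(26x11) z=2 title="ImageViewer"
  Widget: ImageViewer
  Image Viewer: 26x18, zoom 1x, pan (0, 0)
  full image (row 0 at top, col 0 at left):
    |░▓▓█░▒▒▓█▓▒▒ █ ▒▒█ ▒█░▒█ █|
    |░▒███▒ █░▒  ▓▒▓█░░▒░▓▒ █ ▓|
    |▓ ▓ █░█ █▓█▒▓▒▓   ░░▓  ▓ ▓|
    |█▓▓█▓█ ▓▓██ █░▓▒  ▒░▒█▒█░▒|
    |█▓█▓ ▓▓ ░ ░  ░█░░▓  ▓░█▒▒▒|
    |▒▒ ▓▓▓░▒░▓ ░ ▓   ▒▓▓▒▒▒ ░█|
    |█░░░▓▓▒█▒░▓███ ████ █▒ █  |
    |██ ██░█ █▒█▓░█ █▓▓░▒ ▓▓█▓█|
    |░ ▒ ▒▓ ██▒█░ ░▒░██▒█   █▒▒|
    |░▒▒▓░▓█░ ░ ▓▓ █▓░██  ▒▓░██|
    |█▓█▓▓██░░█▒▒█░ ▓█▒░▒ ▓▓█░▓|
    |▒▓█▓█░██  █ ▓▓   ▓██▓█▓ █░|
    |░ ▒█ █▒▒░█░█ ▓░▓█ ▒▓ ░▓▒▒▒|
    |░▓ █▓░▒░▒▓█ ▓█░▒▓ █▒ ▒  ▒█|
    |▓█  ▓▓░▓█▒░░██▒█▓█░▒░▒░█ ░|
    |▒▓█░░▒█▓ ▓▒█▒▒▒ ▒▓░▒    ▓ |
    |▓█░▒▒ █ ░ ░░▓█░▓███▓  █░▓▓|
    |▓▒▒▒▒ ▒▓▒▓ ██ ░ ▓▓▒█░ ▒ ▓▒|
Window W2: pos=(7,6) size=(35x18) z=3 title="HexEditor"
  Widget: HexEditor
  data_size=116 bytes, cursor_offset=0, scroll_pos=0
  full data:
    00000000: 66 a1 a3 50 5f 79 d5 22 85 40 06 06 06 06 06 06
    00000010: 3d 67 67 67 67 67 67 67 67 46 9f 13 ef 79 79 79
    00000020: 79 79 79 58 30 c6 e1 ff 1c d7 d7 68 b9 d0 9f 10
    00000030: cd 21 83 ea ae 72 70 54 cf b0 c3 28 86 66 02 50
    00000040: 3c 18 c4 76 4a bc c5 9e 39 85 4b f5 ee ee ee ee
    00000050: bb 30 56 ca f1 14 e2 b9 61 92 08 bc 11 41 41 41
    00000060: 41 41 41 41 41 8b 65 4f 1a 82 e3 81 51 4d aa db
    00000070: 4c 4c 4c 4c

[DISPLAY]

                                   
                                   
                                   
       ┏━━━━━━━━━━━━━━━━━━━━━━━━━━━
  ┏━━━━┃ HexEditor                 
  ┃ Dat┠───────────────────────────
  ┠────┃00000000  66 a1 a3 50 5f 79
  ┃Emai┃00000010  3d 67 67 67 67 67
  ┃────┃00000020  79 79 79 58 30 c6
  ┃eve8┃00000030  cd 21 83 ea ae 72
  ┃fran┃00000040  3c 18 c4 76 4a bc
  ┃grac┃00000050  bb 30 56 ca f1 14
  ┃hank┃00000060  41 41 41 41 41 8b
  ┃fran┃00000070  4c 4c 4c 4c      
  ┃grac┃                           
  ┃fran┃                           


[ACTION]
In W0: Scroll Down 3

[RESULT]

                                   
                                   
                                   
       ┏━━━━━━━━━━━━━━━━━━━━━━━━━━━
  ┏━━━━┃ HexEditor                 
  ┃ Dat┠───────────────────────────
  ┠────┃00000000  66 a1 a3 50 5f 79
  ┃Emai┃00000010  3d 67 67 67 67 67
  ┃────┃00000020  79 79 79 58 30 c6
  ┃hank┃00000030  cd 21 83 ea ae 72
  ┃fran┃00000040  3c 18 c4 76 4a bc
  ┃grac┃00000050  bb 30 56 ca f1 14
  ┃fran┃00000060  41 41 41 41 41 8b
  ┃fran┃00000070  4c 4c 4c 4c      
  ┃alic┃                           
  ┃bob2┃                           


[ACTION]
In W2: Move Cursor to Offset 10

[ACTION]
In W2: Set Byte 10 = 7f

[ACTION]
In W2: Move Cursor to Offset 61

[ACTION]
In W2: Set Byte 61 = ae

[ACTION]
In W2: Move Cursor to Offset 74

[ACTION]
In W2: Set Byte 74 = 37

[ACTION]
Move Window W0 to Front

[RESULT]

                                   
                                   
                                   
       ┏━━━━━━━━━━━━━━━━━━━━━━━━━━━
  ┏━━━━━━━━━━━━━━━━━━━━━━━━━━━┓    
  ┃ DataTable                 ┃────
  ┠───────────────────────────┨f 79
  ┃Email           │Date      ┃7 67
  ┃────────────────┼──────────┃0 c6
  ┃hank56@mail.com │2024-05-26┃e 72
  ┃frank58@mail.com│2024-05-12┃a bc
  ┃grace76@mail.com│2024-12-12┃1 14
  ┃frank96@mail.com│2024-01-07┃1 8b
  ┃frank63@mail.com│2024-01-23┃    
  ┃alice54@mail.com│2024-10-27┃    
  ┃bob28@mail.com  │2024-04-03┃    


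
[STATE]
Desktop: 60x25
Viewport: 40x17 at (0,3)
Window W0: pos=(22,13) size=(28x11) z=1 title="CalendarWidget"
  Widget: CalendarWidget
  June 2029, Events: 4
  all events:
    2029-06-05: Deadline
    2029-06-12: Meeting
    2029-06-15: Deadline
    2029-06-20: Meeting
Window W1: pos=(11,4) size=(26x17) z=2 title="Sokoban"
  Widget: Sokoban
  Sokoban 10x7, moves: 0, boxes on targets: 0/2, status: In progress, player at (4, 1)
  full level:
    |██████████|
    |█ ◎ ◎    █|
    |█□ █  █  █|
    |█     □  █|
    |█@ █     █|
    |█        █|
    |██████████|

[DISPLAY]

                                        
           ┏━━━━━━━━━━━━━━━━━━━━━━━━┓   
           ┃ Sokoban                ┃   
           ┠────────────────────────┨   
           ┃██████████              ┃   
           ┃█ ◎ ◎    █              ┃   
           ┃█□ █  █  █              ┃   
           ┃█     □  █              ┃   
           ┃█@ █     █              ┃   
           ┃█        █              ┃   
           ┃██████████              ┃━━━
           ┃Moves: 0  0/2           ┃t  
           ┃                        ┃───
           ┃                        ┃029
           ┃                        ┃ Sa
           ┃                        ┃  2
           ┃                        ┃8  


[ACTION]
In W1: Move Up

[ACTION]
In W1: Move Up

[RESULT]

                                        
           ┏━━━━━━━━━━━━━━━━━━━━━━━━┓   
           ┃ Sokoban                ┃   
           ┠────────────────────────┨   
           ┃██████████              ┃   
           ┃█□◎ ◎    █              ┃   
           ┃█@ █  █  █              ┃   
           ┃█     □  █              ┃   
           ┃█  █     █              ┃   
           ┃█        █              ┃   
           ┃██████████              ┃━━━
           ┃Moves: 2  0/2           ┃t  
           ┃                        ┃───
           ┃                        ┃029
           ┃                        ┃ Sa
           ┃                        ┃  2
           ┃                        ┃8  


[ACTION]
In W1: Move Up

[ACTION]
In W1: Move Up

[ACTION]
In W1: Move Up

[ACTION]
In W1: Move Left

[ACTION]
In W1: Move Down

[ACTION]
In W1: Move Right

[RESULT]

                                        
           ┏━━━━━━━━━━━━━━━━━━━━━━━━┓   
           ┃ Sokoban                ┃   
           ┠────────────────────────┨   
           ┃██████████              ┃   
           ┃█□◎ ◎    █              ┃   
           ┃█  █  █  █              ┃   
           ┃█ @   □  █              ┃   
           ┃█  █     █              ┃   
           ┃█        █              ┃   
           ┃██████████              ┃━━━
           ┃Moves: 4  0/2           ┃t  
           ┃                        ┃───
           ┃                        ┃029
           ┃                        ┃ Sa
           ┃                        ┃  2
           ┃                        ┃8  


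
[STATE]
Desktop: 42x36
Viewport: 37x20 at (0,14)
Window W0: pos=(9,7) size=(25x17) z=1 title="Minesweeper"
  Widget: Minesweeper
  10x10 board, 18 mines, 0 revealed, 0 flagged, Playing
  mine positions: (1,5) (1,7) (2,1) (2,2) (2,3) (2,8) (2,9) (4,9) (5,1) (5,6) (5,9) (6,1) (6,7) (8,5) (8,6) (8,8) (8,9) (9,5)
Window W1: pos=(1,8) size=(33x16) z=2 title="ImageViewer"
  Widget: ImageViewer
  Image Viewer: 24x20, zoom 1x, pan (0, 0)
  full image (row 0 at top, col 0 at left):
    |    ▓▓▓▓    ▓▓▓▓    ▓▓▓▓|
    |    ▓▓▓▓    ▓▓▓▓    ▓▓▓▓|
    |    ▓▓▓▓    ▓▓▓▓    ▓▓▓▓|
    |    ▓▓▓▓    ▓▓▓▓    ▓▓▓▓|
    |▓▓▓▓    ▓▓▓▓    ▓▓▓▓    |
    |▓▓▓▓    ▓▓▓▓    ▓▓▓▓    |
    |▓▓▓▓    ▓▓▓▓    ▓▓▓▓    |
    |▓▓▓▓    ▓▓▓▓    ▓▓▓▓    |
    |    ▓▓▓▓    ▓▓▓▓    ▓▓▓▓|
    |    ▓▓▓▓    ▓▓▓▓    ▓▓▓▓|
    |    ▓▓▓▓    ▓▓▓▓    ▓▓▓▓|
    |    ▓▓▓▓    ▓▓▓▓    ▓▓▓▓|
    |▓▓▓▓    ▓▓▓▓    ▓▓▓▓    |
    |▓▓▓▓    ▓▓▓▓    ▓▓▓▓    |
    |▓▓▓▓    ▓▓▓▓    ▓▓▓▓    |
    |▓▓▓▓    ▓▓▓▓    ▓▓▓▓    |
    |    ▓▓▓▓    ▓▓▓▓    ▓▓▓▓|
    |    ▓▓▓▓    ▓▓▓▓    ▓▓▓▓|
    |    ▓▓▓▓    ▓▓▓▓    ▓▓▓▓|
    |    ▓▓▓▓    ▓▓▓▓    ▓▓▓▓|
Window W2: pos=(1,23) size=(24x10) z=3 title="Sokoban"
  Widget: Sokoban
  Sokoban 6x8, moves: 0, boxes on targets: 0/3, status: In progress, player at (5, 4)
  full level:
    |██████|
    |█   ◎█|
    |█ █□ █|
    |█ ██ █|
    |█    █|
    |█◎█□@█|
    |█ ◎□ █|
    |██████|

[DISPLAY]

 ┃    ▓▓▓▓    ▓▓▓▓    ▓▓▓▓       ┃   
 ┃▓▓▓▓    ▓▓▓▓    ▓▓▓▓           ┃   
 ┃▓▓▓▓    ▓▓▓▓    ▓▓▓▓           ┃   
 ┃▓▓▓▓    ▓▓▓▓    ▓▓▓▓           ┃   
 ┃▓▓▓▓    ▓▓▓▓    ▓▓▓▓           ┃   
 ┃    ▓▓▓▓    ▓▓▓▓    ▓▓▓▓       ┃   
 ┃    ▓▓▓▓    ▓▓▓▓    ▓▓▓▓       ┃   
 ┃    ▓▓▓▓    ▓▓▓▓    ▓▓▓▓       ┃   
 ┃    ▓▓▓▓    ▓▓▓▓    ▓▓▓▓       ┃   
 ┏━━━━━━━━━━━━━━━━━━━━━━┓━━━━━━━━┛   
 ┃ Sokoban              ┃            
 ┠──────────────────────┨            
 ┃██████                ┃            
 ┃█   ◎█                ┃            
 ┃█ █□ █                ┃            
 ┃█ ██ █                ┃            
 ┃█    █                ┃            
 ┃█◎█□@█                ┃            
 ┗━━━━━━━━━━━━━━━━━━━━━━┛            
                                     


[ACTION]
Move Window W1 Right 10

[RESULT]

         ┃    ▓▓▓▓    ▓▓▓▓    ▓▓▓▓   
         ┃▓▓▓▓    ▓▓▓▓    ▓▓▓▓       
         ┃▓▓▓▓    ▓▓▓▓    ▓▓▓▓       
         ┃▓▓▓▓    ▓▓▓▓    ▓▓▓▓       
         ┃▓▓▓▓    ▓▓▓▓    ▓▓▓▓       
         ┃    ▓▓▓▓    ▓▓▓▓    ▓▓▓▓   
         ┃    ▓▓▓▓    ▓▓▓▓    ▓▓▓▓   
         ┃    ▓▓▓▓    ▓▓▓▓    ▓▓▓▓   
         ┃    ▓▓▓▓    ▓▓▓▓    ▓▓▓▓   
 ┏━━━━━━━━━━━━━━━━━━━━━━┓━━━━━━━━━━━━
 ┃ Sokoban              ┃            
 ┠──────────────────────┨            
 ┃██████                ┃            
 ┃█   ◎█                ┃            
 ┃█ █□ █                ┃            
 ┃█ ██ █                ┃            
 ┃█    █                ┃            
 ┃█◎█□@█                ┃            
 ┗━━━━━━━━━━━━━━━━━━━━━━┛            
                                     


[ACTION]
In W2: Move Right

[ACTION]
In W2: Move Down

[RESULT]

         ┃    ▓▓▓▓    ▓▓▓▓    ▓▓▓▓   
         ┃▓▓▓▓    ▓▓▓▓    ▓▓▓▓       
         ┃▓▓▓▓    ▓▓▓▓    ▓▓▓▓       
         ┃▓▓▓▓    ▓▓▓▓    ▓▓▓▓       
         ┃▓▓▓▓    ▓▓▓▓    ▓▓▓▓       
         ┃    ▓▓▓▓    ▓▓▓▓    ▓▓▓▓   
         ┃    ▓▓▓▓    ▓▓▓▓    ▓▓▓▓   
         ┃    ▓▓▓▓    ▓▓▓▓    ▓▓▓▓   
         ┃    ▓▓▓▓    ▓▓▓▓    ▓▓▓▓   
 ┏━━━━━━━━━━━━━━━━━━━━━━┓━━━━━━━━━━━━
 ┃ Sokoban              ┃            
 ┠──────────────────────┨            
 ┃██████                ┃            
 ┃█   ◎█                ┃            
 ┃█ █□ █                ┃            
 ┃█ ██ █                ┃            
 ┃█    █                ┃            
 ┃█◎█□ █                ┃            
 ┗━━━━━━━━━━━━━━━━━━━━━━┛            
                                     


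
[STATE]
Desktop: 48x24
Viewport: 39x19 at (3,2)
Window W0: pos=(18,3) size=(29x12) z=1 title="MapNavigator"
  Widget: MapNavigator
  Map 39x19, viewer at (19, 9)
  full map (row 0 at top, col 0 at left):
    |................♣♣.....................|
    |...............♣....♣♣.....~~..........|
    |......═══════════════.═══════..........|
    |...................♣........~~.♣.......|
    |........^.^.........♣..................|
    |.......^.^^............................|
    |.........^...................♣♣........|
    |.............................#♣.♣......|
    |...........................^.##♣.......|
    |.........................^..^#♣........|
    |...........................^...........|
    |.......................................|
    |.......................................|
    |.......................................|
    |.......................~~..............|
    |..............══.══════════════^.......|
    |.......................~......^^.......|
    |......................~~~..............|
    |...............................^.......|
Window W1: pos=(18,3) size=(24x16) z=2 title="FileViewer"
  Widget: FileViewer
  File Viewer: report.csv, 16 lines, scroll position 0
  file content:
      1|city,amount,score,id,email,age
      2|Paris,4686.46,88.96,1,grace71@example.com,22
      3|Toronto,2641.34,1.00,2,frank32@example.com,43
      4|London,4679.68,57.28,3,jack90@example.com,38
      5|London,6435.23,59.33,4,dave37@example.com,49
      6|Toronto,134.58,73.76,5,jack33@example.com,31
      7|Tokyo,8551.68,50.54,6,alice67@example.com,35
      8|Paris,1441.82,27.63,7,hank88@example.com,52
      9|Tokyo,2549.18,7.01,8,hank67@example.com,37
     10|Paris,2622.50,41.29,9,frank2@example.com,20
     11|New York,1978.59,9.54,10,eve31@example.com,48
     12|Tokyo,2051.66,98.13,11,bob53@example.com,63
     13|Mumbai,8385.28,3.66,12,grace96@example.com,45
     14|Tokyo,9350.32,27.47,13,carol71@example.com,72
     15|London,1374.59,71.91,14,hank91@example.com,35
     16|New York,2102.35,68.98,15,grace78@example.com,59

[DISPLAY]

                                       
               ┏━━━━━━━━━━━━━━━━━━━━━━┓
               ┃ FileViewer           ┃
               ┠──────────────────────┨
               ┃city,amount,score,id,▲┃
               ┃Paris,4686.46,88.96,1█┃
               ┃Toronto,2641.34,1.00,░┃
               ┃London,4679.68,57.28,░┃
               ┃London,6435.23,59.33,░┃
               ┃Toronto,134.58,73.76,░┃
               ┃Tokyo,8551.68,50.54,6░┃
               ┃Paris,1441.82,27.63,7░┃
               ┃Tokyo,2549.18,7.01,8,░┃
               ┃Paris,2622.50,41.29,9░┃
               ┃New York,1978.59,9.54░┃
               ┃Tokyo,2051.66,98.13,1▼┃
               ┗━━━━━━━━━━━━━━━━━━━━━━┛
                                       
                                       


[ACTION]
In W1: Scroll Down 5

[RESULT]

                                       
               ┏━━━━━━━━━━━━━━━━━━━━━━┓
               ┃ FileViewer           ┃
               ┠──────────────────────┨
               ┃London,6435.23,59.33,▲┃
               ┃Toronto,134.58,73.76,░┃
               ┃Tokyo,8551.68,50.54,6░┃
               ┃Paris,1441.82,27.63,7░┃
               ┃Tokyo,2549.18,7.01,8,░┃
               ┃Paris,2622.50,41.29,9░┃
               ┃New York,1978.59,9.54░┃
               ┃Tokyo,2051.66,98.13,1░┃
               ┃Mumbai,8385.28,3.66,1░┃
               ┃Tokyo,9350.32,27.47,1░┃
               ┃London,1374.59,71.91,█┃
               ┃New York,2102.35,68.9▼┃
               ┗━━━━━━━━━━━━━━━━━━━━━━┛
                                       
                                       


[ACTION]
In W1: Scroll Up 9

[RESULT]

                                       
               ┏━━━━━━━━━━━━━━━━━━━━━━┓
               ┃ FileViewer           ┃
               ┠──────────────────────┨
               ┃city,amount,score,id,▲┃
               ┃Paris,4686.46,88.96,1█┃
               ┃Toronto,2641.34,1.00,░┃
               ┃London,4679.68,57.28,░┃
               ┃London,6435.23,59.33,░┃
               ┃Toronto,134.58,73.76,░┃
               ┃Tokyo,8551.68,50.54,6░┃
               ┃Paris,1441.82,27.63,7░┃
               ┃Tokyo,2549.18,7.01,8,░┃
               ┃Paris,2622.50,41.29,9░┃
               ┃New York,1978.59,9.54░┃
               ┃Tokyo,2051.66,98.13,1▼┃
               ┗━━━━━━━━━━━━━━━━━━━━━━┛
                                       
                                       


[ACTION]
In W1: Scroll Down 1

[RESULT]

                                       
               ┏━━━━━━━━━━━━━━━━━━━━━━┓
               ┃ FileViewer           ┃
               ┠──────────────────────┨
               ┃Paris,4686.46,88.96,1▲┃
               ┃Toronto,2641.34,1.00,░┃
               ┃London,4679.68,57.28,░┃
               ┃London,6435.23,59.33,█┃
               ┃Toronto,134.58,73.76,░┃
               ┃Tokyo,8551.68,50.54,6░┃
               ┃Paris,1441.82,27.63,7░┃
               ┃Tokyo,2549.18,7.01,8,░┃
               ┃Paris,2622.50,41.29,9░┃
               ┃New York,1978.59,9.54░┃
               ┃Tokyo,2051.66,98.13,1░┃
               ┃Mumbai,8385.28,3.66,1▼┃
               ┗━━━━━━━━━━━━━━━━━━━━━━┛
                                       
                                       


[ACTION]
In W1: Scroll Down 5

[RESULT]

                                       
               ┏━━━━━━━━━━━━━━━━━━━━━━┓
               ┃ FileViewer           ┃
               ┠──────────────────────┨
               ┃London,6435.23,59.33,▲┃
               ┃Toronto,134.58,73.76,░┃
               ┃Tokyo,8551.68,50.54,6░┃
               ┃Paris,1441.82,27.63,7░┃
               ┃Tokyo,2549.18,7.01,8,░┃
               ┃Paris,2622.50,41.29,9░┃
               ┃New York,1978.59,9.54░┃
               ┃Tokyo,2051.66,98.13,1░┃
               ┃Mumbai,8385.28,3.66,1░┃
               ┃Tokyo,9350.32,27.47,1░┃
               ┃London,1374.59,71.91,█┃
               ┃New York,2102.35,68.9▼┃
               ┗━━━━━━━━━━━━━━━━━━━━━━┛
                                       
                                       


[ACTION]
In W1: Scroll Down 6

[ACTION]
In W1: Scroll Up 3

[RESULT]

                                       
               ┏━━━━━━━━━━━━━━━━━━━━━━┓
               ┃ FileViewer           ┃
               ┠──────────────────────┨
               ┃Paris,4686.46,88.96,1▲┃
               ┃Toronto,2641.34,1.00,░┃
               ┃London,4679.68,57.28,░┃
               ┃London,6435.23,59.33,█┃
               ┃Toronto,134.58,73.76,░┃
               ┃Tokyo,8551.68,50.54,6░┃
               ┃Paris,1441.82,27.63,7░┃
               ┃Tokyo,2549.18,7.01,8,░┃
               ┃Paris,2622.50,41.29,9░┃
               ┃New York,1978.59,9.54░┃
               ┃Tokyo,2051.66,98.13,1░┃
               ┃Mumbai,8385.28,3.66,1▼┃
               ┗━━━━━━━━━━━━━━━━━━━━━━┛
                                       
                                       
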